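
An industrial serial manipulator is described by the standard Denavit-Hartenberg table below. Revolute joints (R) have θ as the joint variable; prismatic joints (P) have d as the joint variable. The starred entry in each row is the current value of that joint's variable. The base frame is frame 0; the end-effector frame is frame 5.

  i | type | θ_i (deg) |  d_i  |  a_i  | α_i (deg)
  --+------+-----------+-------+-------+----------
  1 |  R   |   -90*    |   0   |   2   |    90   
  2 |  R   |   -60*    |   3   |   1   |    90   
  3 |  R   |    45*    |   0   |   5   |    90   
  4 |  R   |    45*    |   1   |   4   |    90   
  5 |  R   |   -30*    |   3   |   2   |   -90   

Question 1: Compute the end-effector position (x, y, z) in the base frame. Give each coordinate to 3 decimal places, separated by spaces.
after link 1: o_1 = (0.0000, -2.0000, 0.0000)
after link 2: o_2 = (-3.0000, -2.5000, -0.8660)
after link 3: o_3 = (-6.5355, -4.2678, -3.9279)
after link 4: o_4 = (-7.8284, -3.1718, -7.6865)
after link 5: o_5 = (-10.9016, -4.7777, -8.6749)

-10.902 -4.778 -8.675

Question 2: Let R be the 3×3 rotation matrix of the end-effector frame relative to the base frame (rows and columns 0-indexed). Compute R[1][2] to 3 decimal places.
End-effector z-axis (col 2 of R) = (0.3624,-0.1250,-0.9236)
R[1][2] = -0.1250

-0.125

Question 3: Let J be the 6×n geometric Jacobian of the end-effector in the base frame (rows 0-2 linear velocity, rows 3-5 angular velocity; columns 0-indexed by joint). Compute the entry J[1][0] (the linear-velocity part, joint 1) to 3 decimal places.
axis z_0 = ẑ; lever o_n−o_0 = (-10.9016,-4.7777,-8.6749)
cross product → J_v[:, 0] = (4.7777,-10.9016,0.0000)
J_ω[:, 0] = z_0
entry J[1][0] = -10.9016

-10.902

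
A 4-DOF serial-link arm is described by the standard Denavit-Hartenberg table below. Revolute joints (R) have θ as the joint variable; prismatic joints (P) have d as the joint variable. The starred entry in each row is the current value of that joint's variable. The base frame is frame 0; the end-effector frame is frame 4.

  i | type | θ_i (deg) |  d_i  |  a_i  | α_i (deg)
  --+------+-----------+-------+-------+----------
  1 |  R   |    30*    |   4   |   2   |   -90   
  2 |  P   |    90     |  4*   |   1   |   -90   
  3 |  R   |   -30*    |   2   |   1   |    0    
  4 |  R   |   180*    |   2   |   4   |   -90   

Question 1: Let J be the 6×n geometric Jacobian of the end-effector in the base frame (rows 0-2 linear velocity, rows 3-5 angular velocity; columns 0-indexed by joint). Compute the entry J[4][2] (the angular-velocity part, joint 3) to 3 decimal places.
-0.500

axis z_2 = (-0.8660,-0.5000,-0.0000); lever o_n−o_2 = (-2.7141,-3.2990,2.5981)
cross product → J_v[:, 2] = (-1.2990,2.2500,1.5000)
J_ω[:, 2] = z_2
entry J[4][2] = -0.5000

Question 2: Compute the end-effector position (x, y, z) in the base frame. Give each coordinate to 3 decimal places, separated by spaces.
after link 1: o_1 = (1.7321, 1.0000, 4.0000)
after link 2: o_2 = (-0.2679, 4.4641, 3.0000)
after link 3: o_3 = (-2.2500, 3.8971, 2.1340)
after link 4: o_4 = (-2.9821, 1.1651, 5.5981)

-2.982 1.165 5.598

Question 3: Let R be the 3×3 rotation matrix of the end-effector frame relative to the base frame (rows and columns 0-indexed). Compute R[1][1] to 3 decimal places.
End-effector y-axis (col 1 of R) = (0.8660,0.5000,0.0000)
R[1][1] = 0.5000

0.500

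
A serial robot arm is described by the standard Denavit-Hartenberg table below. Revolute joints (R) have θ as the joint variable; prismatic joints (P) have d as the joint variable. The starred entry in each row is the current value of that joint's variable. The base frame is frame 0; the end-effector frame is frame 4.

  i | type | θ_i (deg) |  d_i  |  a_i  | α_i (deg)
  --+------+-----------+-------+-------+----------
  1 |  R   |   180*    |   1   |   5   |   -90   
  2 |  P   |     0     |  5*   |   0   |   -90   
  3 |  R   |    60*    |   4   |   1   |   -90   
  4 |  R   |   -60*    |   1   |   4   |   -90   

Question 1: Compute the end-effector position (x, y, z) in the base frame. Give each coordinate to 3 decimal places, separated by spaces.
after link 1: o_1 = (-5.0000, 0.0000, 1.0000)
after link 2: o_2 = (-5.0000, -5.0000, 1.0000)
after link 3: o_3 = (-5.5000, -4.1340, -3.0000)
after link 4: o_4 = (-5.6340, -1.9019, -6.4641)

-5.634 -1.902 -6.464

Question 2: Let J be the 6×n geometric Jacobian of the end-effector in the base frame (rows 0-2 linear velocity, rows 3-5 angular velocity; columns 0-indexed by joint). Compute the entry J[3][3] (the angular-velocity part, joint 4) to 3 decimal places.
0.866

axis z_3 = (0.8660,0.5000,-0.0000); lever o_n−o_3 = (-0.1340,2.2321,-3.4641)
cross product → J_v[:, 3] = (-1.7321,3.0000,2.0000)
J_ω[:, 3] = z_3
entry J[3][3] = 0.8660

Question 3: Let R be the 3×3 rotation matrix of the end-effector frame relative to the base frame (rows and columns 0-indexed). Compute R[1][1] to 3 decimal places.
-0.500

End-effector y-axis (col 1 of R) = (-0.8660,-0.5000,0.0000)
R[1][1] = -0.5000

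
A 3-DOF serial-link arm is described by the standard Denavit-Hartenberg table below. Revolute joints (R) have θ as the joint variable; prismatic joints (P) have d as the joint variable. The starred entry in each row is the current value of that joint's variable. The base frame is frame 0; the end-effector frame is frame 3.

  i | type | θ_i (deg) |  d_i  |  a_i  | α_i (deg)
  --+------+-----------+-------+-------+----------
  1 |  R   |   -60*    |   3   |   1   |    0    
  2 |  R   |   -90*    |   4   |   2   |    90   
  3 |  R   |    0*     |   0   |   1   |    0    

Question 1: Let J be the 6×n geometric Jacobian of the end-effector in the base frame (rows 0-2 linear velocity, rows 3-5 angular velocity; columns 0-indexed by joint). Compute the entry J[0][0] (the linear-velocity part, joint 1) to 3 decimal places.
axis z_0 = ẑ; lever o_n−o_0 = (-2.0981,-2.3660,7.0000)
cross product → J_v[:, 0] = (2.3660,-2.0981,0.0000)
J_ω[:, 0] = z_0
entry J[0][0] = 2.3660

2.366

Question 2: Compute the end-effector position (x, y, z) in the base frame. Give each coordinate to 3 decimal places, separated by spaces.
-2.098 -2.366 7.000

after link 1: o_1 = (0.5000, -0.8660, 3.0000)
after link 2: o_2 = (-1.2321, -1.8660, 7.0000)
after link 3: o_3 = (-2.0981, -2.3660, 7.0000)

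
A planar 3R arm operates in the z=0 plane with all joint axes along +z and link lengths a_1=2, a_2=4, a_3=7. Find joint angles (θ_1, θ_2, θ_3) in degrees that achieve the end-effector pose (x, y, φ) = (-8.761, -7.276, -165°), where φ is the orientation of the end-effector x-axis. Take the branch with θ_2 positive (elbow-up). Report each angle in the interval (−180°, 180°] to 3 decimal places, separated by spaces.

wrist centre = target − a_3·(cos φ, sin φ) = (-1.9995, -5.4643)
cos θ_2 = (33.8563−2²−4²)/(2·2·4) = 0.8660; θ_2 = 30.0009° (elbow-up)
β = atan2(-5.4643,-1.9995) = -110.0989°; ψ = atan2(2.0001,5.4641) = 20.1045°
θ_1 = β − ψ = -130.2034°
θ_3 = φ − θ_1 − θ_2 = -64.7975° (wrapped to (-180°,180°])

-130.203 30.001 -64.797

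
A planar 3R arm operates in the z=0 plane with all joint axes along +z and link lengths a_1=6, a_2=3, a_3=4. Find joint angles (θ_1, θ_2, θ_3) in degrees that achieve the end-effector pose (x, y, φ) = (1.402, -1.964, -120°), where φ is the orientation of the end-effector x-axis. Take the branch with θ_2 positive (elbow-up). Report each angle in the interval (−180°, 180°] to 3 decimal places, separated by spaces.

-0.000 149.997 90.003

wrist centre = target − a_3·(cos φ, sin φ) = (3.4020, 1.5001)
cos θ_2 = (13.8239−6²−3²)/(2·6·3) = -0.8660; θ_2 = 149.9974° (elbow-up)
β = atan2(1.5001,3.4020) = 23.7949°; ψ = atan2(1.5001,3.4020) = 23.7952°
θ_1 = β − ψ = -0.0003°
θ_3 = φ − θ_1 − θ_2 = 90.0029° (wrapped to (-180°,180°])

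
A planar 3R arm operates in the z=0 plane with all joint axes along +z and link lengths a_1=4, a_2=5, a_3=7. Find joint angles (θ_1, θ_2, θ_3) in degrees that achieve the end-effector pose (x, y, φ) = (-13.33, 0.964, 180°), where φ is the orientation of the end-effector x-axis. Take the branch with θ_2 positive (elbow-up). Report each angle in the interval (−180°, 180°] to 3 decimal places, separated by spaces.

119.999 90.003 -30.002

wrist centre = target − a_3·(cos φ, sin φ) = (-6.3300, 0.9640)
cos θ_2 = (40.9982−4²−5²)/(2·4·5) = -0.0000; θ_2 = 90.0026° (elbow-up)
β = atan2(0.9640,-6.3300) = 171.3409°; ψ = atan2(5.0000,3.9998) = 51.3418°
θ_1 = β − ψ = 119.9992°
θ_3 = φ − θ_1 − θ_2 = -30.0017° (wrapped to (-180°,180°])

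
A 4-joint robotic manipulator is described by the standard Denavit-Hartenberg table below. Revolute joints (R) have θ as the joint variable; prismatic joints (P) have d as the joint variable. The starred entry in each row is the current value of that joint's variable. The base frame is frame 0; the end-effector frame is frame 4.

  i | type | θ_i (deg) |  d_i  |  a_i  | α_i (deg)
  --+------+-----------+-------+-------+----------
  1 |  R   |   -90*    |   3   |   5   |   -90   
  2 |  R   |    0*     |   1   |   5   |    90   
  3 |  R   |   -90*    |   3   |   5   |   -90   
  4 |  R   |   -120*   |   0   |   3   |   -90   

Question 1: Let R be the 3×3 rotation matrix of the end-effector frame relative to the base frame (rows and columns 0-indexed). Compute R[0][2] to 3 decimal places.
-0.866

End-effector z-axis (col 2 of R) = (-0.8660,-0.0000,0.5000)
R[0][2] = -0.8660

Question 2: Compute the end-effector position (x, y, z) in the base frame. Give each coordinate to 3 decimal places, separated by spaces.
-2.500 -10.000 8.598

after link 1: o_1 = (0.0000, -5.0000, 3.0000)
after link 2: o_2 = (1.0000, -10.0000, 3.0000)
after link 3: o_3 = (-4.0000, -10.0000, 6.0000)
after link 4: o_4 = (-2.5000, -10.0000, 8.5981)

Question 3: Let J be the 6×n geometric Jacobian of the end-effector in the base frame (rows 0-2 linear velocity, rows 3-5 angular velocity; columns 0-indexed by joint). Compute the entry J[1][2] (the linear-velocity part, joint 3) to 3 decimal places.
axis z_2 = (0.0000,0.0000,1.0000); lever o_n−o_2 = (-3.5000,0.0000,5.5981)
cross product → J_v[:, 2] = (0.0000,-3.5000,0.0000)
J_ω[:, 2] = z_2
entry J[1][2] = -3.5000

-3.500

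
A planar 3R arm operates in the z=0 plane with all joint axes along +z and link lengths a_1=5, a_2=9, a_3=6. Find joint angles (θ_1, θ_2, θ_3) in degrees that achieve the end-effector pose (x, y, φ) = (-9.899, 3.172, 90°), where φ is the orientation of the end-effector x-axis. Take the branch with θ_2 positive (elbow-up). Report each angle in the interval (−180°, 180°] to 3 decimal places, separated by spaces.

wrist centre = target − a_3·(cos φ, sin φ) = (-9.8990, -2.8280)
cos θ_2 = (105.9878−5²−9²)/(2·5·9) = -0.0001; θ_2 = 90.0078° (elbow-up)
β = atan2(-2.8280,-9.8990) = -164.0561°; ψ = atan2(9.0000,4.9988) = 60.9513°
θ_1 = β − ψ = -225.0075°
θ_3 = φ − θ_1 − θ_2 = -135.0003° (wrapped to (-180°,180°])

134.993 90.008 -135.000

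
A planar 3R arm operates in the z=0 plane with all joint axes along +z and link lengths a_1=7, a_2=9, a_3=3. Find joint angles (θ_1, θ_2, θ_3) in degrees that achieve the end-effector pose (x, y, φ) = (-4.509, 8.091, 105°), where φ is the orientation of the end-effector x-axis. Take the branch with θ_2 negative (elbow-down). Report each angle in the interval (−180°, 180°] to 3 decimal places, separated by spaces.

-150.000 -135.002 30.002

wrist centre = target − a_3·(cos φ, sin φ) = (-3.7325, 5.1932)
cos θ_2 = (40.9014−7²−9²)/(2·7·9) = -0.7071; θ_2 = -135.0020° (elbow-down)
β = atan2(5.1932,-3.7325) = 125.7061°; ψ = atan2(-6.3637,0.6358) = -84.2944°
θ_1 = β − ψ = 210.0004°
θ_3 = φ − θ_1 − θ_2 = 30.0016° (wrapped to (-180°,180°])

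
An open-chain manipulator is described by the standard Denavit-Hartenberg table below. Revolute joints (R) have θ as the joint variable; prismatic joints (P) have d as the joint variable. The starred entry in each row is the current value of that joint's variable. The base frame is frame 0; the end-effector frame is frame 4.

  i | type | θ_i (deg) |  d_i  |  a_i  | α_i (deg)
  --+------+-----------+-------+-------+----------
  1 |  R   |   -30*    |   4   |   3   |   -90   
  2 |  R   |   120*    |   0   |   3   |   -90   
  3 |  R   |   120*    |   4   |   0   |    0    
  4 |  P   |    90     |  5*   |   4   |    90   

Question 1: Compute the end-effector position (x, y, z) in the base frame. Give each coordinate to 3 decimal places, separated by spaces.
after link 1: o_1 = (2.5981, -1.5000, 4.0000)
after link 2: o_2 = (1.2990, -0.7500, 1.4019)
after link 3: o_3 = (-1.7010, 0.9821, 3.4019)
after link 4: o_4 = (-2.9510, 4.0131, 8.9019)

-2.951 4.013 8.902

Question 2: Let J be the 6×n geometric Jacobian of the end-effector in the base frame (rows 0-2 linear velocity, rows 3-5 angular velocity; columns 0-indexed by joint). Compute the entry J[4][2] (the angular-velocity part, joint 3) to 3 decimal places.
axis z_2 = (-0.7500,0.4330,0.5000); lever o_n−o_2 = (-4.2500,4.7631,7.5000)
cross product → J_v[:, 2] = (0.8660,3.5000,-1.7321)
J_ω[:, 2] = z_2
entry J[4][2] = 0.4330

0.433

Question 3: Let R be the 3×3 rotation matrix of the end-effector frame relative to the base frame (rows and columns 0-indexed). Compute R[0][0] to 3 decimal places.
End-effector x-axis (col 0 of R) = (0.6250,0.2165,0.7500)
R[0][0] = 0.6250

0.625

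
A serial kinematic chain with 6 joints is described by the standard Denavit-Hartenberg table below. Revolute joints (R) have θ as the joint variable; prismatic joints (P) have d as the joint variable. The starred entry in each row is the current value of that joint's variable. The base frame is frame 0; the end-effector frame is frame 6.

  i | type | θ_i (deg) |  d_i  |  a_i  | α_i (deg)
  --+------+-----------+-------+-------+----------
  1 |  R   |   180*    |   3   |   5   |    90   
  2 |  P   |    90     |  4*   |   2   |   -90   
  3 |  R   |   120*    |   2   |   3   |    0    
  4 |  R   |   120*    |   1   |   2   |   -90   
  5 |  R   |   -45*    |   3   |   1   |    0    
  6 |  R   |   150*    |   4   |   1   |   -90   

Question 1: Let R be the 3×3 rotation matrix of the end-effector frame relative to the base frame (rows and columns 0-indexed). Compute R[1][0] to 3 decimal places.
End-effector x-axis (col 0 of R) = (-0.9659,-0.2241,0.1294)
R[1][0] = -0.2241

-0.224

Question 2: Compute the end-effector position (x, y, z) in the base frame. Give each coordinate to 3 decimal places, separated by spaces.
after link 1: o_1 = (-5.0000, 0.0000, 3.0000)
after link 2: o_2 = (-5.0000, 4.0000, 5.0000)
after link 3: o_3 = (-3.0000, 1.4019, 3.5000)
after link 4: o_4 = (-2.0000, 3.1340, 2.5000)
after link 5: o_5 = (-1.2929, 5.2463, 4.7445)
after link 6: o_6 = (-2.2588, 7.0222, 8.3380)

-2.259 7.022 8.338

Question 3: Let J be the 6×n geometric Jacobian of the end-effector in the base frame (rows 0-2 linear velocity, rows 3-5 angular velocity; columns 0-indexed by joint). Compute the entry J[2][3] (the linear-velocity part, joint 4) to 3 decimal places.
5.620

axis z_3 = (1.0000,-0.0000,0.0000); lever o_n−o_3 = (0.7412,5.6203,4.8380)
cross product → J_v[:, 3] = (-0.0000,-4.8380,5.6203)
J_ω[:, 3] = z_3
entry J[2][3] = 5.6203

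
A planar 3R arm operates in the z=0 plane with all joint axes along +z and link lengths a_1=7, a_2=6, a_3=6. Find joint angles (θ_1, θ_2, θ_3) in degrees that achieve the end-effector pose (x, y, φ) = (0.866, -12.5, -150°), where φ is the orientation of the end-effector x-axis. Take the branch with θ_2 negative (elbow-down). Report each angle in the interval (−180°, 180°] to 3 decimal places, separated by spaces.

wrist centre = target − a_3·(cos φ, sin φ) = (6.0622, -9.5000)
cos θ_2 = (126.9997−7²−6²)/(2·7·6) = 0.5000; θ_2 = -60.0002° (elbow-down)
β = atan2(-9.5000,6.0622) = -57.4572°; ψ = atan2(-5.1962,10.0000) = -27.4572°
θ_1 = β − ψ = -30.0000°
θ_3 = φ − θ_1 − θ_2 = -59.9998° (wrapped to (-180°,180°])

-30.000 -60.000 -60.000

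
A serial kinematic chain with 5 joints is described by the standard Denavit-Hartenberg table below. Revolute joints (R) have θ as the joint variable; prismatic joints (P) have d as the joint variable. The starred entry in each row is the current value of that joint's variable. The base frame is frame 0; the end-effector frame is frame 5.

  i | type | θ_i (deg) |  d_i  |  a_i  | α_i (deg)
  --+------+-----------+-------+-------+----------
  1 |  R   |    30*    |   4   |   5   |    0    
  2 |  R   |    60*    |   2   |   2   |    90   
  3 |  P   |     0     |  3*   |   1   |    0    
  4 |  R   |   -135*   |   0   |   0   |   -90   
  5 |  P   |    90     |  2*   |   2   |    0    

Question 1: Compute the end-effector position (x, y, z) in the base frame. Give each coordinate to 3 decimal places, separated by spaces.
5.330 6.914 4.586

after link 1: o_1 = (4.3301, 2.5000, 4.0000)
after link 2: o_2 = (4.3301, 4.5000, 6.0000)
after link 3: o_3 = (7.3301, 5.5000, 6.0000)
after link 4: o_4 = (7.3301, 5.5000, 6.0000)
after link 5: o_5 = (5.3301, 6.9142, 4.5858)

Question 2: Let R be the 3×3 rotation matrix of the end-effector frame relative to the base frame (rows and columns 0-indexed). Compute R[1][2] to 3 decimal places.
End-effector z-axis (col 2 of R) = (0.0000,0.7071,-0.7071)
R[1][2] = 0.7071

0.707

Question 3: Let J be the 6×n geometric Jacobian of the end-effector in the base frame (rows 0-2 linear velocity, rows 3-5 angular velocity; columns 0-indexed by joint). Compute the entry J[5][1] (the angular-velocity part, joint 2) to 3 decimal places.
axis z_1 = (0.0000,0.0000,1.0000); lever o_n−o_1 = (1.0000,4.4142,0.5858)
cross product → J_v[:, 1] = (-4.4142,1.0000,0.0000)
J_ω[:, 1] = z_1
entry J[5][1] = 1.0000

1.000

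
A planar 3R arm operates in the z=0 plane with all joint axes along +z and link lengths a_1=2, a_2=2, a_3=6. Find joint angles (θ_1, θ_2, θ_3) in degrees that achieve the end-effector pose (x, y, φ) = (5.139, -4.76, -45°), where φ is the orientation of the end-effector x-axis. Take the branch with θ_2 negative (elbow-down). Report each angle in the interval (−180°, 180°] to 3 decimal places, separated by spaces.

wrist centre = target − a_3·(cos φ, sin φ) = (0.8964, -0.5174)
cos θ_2 = (1.0711−2²−2²)/(2·2·2) = -0.8661; θ_2 = -150.0097° (elbow-down)
β = atan2(-0.5174,0.8964) = -29.9926°; ψ = atan2(-0.9997,0.2678) = -75.0048°
θ_1 = β − ψ = 45.0122°
θ_3 = φ − θ_1 − θ_2 = 59.9975° (wrapped to (-180°,180°])

45.012 -150.010 59.997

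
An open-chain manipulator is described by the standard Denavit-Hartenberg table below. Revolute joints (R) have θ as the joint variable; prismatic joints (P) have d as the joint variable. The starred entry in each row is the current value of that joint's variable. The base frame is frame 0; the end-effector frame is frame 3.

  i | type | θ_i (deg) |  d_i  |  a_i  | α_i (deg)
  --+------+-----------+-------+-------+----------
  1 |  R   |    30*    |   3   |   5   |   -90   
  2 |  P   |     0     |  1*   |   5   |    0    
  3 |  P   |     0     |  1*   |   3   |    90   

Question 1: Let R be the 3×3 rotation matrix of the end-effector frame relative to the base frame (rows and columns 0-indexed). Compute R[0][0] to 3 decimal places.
0.866

End-effector x-axis (col 0 of R) = (0.8660,0.5000,0.0000)
R[0][0] = 0.8660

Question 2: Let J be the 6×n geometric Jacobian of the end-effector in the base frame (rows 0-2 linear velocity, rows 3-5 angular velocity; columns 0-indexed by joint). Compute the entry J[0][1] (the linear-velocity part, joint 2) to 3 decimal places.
-0.500

prismatic axis z_1 = (-0.5000,0.8660,0.0000)
J_v[:, 1] = z_1; J_ω[:, 1] = (0,0,0)
entry J[0][1] = -0.5000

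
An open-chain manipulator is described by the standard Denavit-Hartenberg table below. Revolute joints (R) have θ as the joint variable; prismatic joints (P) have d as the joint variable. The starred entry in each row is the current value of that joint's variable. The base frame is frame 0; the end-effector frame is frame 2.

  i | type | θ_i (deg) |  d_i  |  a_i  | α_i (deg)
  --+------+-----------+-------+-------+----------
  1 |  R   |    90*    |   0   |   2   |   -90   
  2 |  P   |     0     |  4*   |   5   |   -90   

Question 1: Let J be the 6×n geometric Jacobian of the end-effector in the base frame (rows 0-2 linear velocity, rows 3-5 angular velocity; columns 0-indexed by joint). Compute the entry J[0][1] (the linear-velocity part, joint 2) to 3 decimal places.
prismatic axis z_1 = (-1.0000,0.0000,0.0000)
J_v[:, 1] = z_1; J_ω[:, 1] = (0,0,0)
entry J[0][1] = -1.0000

-1.000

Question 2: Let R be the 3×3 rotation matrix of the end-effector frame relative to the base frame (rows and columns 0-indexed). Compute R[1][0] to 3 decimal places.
1.000

End-effector x-axis (col 0 of R) = (0.0000,1.0000,0.0000)
R[1][0] = 1.0000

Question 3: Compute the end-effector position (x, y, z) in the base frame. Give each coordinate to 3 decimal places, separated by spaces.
-4.000 7.000 0.000

after link 1: o_1 = (0.0000, 2.0000, 0.0000)
after link 2: o_2 = (-4.0000, 7.0000, 0.0000)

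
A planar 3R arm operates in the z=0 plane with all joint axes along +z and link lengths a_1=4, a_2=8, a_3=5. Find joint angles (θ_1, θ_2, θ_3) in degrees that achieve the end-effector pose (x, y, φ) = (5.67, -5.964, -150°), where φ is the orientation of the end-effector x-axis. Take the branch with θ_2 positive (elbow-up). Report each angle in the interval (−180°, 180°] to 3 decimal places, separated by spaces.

wrist centre = target − a_3·(cos φ, sin φ) = (10.0001, -3.4640)
cos θ_2 = (112.0018−4²−8²)/(2·4·8) = 0.5000; θ_2 = 59.9981° (elbow-up)
β = atan2(-3.4640,10.0001) = -19.1059°; ψ = atan2(6.9281,8.0002) = 40.8920°
θ_1 = β − ψ = -59.9979°
θ_3 = φ − θ_1 − θ_2 = -150.0002° (wrapped to (-180°,180°])

-59.998 59.998 -150.000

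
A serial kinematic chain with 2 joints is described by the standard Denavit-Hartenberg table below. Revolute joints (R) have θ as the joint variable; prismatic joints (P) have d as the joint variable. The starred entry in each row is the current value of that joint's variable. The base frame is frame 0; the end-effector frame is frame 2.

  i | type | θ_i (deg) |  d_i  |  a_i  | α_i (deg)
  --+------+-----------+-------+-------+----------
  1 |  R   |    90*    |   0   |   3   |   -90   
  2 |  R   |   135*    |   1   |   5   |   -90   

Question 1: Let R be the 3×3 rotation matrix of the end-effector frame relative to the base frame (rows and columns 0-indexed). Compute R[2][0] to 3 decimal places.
End-effector x-axis (col 0 of R) = (-0.0000,-0.7071,-0.7071)
R[2][0] = -0.7071

-0.707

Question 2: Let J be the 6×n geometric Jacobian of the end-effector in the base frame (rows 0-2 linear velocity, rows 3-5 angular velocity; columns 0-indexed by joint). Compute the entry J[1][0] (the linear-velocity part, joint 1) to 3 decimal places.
-1.000

axis z_0 = ẑ; lever o_n−o_0 = (-1.0000,-0.5355,-3.5355)
cross product → J_v[:, 0] = (0.5355,-1.0000,0.0000)
J_ω[:, 0] = z_0
entry J[1][0] = -1.0000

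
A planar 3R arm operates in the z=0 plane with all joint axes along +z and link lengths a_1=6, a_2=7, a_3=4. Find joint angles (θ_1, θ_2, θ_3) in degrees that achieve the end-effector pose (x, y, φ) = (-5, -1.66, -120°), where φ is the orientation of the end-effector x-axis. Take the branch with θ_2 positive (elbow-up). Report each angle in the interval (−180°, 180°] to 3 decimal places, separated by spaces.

57.962 149.999 32.039

wrist centre = target − a_3·(cos φ, sin φ) = (-3.0000, 1.8041)
cos θ_2 = (12.2548−6²−7²)/(2·6·7) = -0.8660; θ_2 = 149.9987° (elbow-up)
β = atan2(1.8041,-3.0000) = 148.9787°; ψ = atan2(3.5001,-0.0621) = 91.0165°
θ_1 = β − ψ = 57.9622°
θ_3 = φ − θ_1 − θ_2 = 32.0390° (wrapped to (-180°,180°])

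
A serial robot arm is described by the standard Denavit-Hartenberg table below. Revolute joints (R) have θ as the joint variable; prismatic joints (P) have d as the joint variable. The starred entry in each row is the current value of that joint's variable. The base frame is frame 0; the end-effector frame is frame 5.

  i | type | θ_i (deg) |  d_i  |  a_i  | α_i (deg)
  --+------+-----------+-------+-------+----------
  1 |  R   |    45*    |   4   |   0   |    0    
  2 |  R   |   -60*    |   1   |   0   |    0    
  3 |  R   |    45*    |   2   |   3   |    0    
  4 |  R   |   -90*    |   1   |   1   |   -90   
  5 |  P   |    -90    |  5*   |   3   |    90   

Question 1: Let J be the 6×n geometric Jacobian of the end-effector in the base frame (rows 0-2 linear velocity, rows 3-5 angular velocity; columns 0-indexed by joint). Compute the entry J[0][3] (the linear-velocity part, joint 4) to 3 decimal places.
-1.634

axis z_3 = (0.0000,0.0000,1.0000); lever o_n−o_3 = (4.8301,1.6340,4.0000)
cross product → J_v[:, 3] = (-1.6340,4.8301,0.0000)
J_ω[:, 3] = z_3
entry J[0][3] = -1.6340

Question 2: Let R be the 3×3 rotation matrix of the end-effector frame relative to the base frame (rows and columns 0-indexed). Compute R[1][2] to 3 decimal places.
0.866

End-effector z-axis (col 2 of R) = (-0.5000,0.8660,0.0000)
R[1][2] = 0.8660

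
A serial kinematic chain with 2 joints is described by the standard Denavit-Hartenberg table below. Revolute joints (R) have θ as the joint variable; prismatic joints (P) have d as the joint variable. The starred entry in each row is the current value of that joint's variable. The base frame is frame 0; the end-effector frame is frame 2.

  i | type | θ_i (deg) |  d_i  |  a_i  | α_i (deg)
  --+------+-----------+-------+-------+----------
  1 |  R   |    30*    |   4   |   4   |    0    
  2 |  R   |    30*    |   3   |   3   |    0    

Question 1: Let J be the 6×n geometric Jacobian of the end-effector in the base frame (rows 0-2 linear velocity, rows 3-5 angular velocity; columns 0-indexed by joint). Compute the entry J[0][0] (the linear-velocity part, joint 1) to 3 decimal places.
-4.598

axis z_0 = ẑ; lever o_n−o_0 = (4.9641,4.5981,7.0000)
cross product → J_v[:, 0] = (-4.5981,4.9641,0.0000)
J_ω[:, 0] = z_0
entry J[0][0] = -4.5981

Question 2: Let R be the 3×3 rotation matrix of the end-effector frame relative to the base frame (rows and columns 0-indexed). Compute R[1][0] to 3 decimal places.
0.866

End-effector x-axis (col 0 of R) = (0.5000,0.8660,0.0000)
R[1][0] = 0.8660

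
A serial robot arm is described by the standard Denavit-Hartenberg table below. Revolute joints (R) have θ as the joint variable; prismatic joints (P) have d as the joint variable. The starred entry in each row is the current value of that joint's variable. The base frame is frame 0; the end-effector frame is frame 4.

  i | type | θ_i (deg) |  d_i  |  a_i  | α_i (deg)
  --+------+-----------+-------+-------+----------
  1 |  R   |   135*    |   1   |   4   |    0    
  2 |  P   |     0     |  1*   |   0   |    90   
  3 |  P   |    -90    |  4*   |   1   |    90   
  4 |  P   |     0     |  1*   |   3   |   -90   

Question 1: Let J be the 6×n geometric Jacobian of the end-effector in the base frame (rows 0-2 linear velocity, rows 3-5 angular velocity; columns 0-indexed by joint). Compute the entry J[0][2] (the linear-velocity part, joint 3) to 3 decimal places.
0.707

prismatic axis z_2 = (0.7071,0.7071,0.0000)
J_v[:, 2] = z_2; J_ω[:, 2] = (0,0,0)
entry J[0][2] = 0.7071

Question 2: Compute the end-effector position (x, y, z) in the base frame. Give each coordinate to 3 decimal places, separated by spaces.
0.707 4.950 -2.000

after link 1: o_1 = (-2.8284, 2.8284, 1.0000)
after link 2: o_2 = (-2.8284, 2.8284, 2.0000)
after link 3: o_3 = (0.0000, 5.6569, 1.0000)
after link 4: o_4 = (0.7071, 4.9497, -2.0000)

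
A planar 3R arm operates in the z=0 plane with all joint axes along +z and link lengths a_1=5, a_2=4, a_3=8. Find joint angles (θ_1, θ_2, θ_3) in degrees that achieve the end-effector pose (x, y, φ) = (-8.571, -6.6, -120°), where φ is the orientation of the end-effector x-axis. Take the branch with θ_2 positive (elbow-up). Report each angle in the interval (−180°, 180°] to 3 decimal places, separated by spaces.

wrist centre = target − a_3·(cos φ, sin φ) = (-4.5710, 0.3282)
cos θ_2 = (21.0018−5²−4²)/(2·5·4) = -0.5000; θ_2 = 119.9971° (elbow-up)
β = atan2(0.3282,-4.5710) = 175.8931°; ψ = atan2(3.4642,3.0002) = 49.1058°
θ_1 = β − ψ = 126.7874°
θ_3 = φ − θ_1 − θ_2 = -6.7845° (wrapped to (-180°,180°])

126.787 119.997 -6.784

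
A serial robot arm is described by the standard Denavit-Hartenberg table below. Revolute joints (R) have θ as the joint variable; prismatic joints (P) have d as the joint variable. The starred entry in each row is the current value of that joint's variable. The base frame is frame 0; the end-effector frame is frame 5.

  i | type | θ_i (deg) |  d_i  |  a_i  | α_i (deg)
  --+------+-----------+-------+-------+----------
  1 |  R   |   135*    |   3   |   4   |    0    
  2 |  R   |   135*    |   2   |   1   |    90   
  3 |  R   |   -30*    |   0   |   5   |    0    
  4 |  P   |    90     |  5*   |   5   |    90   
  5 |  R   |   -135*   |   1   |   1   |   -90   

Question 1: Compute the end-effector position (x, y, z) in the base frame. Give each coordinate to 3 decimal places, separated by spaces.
-7.121 -5.514 5.718

after link 1: o_1 = (-2.8284, 2.8284, 3.0000)
after link 2: o_2 = (-2.8284, 1.8284, 5.0000)
after link 3: o_3 = (-2.8284, -2.5017, 2.5000)
after link 4: o_4 = (-7.8284, -5.0017, 6.8301)
after link 5: o_5 = (-7.1213, -5.5142, 5.7178)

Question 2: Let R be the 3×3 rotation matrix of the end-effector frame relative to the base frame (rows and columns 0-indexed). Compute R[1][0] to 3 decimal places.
End-effector x-axis (col 0 of R) = (0.7071,0.3536,-0.6124)
R[1][0] = 0.3536

0.354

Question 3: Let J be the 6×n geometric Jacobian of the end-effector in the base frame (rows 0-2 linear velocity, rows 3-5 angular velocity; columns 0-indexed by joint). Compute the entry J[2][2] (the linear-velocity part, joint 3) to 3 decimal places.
7.343

axis z_2 = (-1.0000,0.0000,0.0000); lever o_n−o_2 = (-4.2929,-7.3426,0.7178)
cross product → J_v[:, 2] = (0.0000,0.7178,7.3426)
J_ω[:, 2] = z_2
entry J[2][2] = 7.3426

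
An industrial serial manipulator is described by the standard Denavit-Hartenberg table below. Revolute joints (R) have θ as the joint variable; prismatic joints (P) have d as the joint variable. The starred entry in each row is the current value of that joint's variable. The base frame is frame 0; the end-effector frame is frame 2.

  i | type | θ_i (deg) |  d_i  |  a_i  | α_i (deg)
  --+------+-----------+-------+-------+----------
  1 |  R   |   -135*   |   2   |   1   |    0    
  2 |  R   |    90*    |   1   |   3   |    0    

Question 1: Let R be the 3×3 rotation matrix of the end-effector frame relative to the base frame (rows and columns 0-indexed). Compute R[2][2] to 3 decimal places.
1.000

End-effector z-axis (col 2 of R) = (0.0000,0.0000,1.0000)
R[2][2] = 1.0000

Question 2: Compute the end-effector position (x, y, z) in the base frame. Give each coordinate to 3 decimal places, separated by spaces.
after link 1: o_1 = (-0.7071, -0.7071, 2.0000)
after link 2: o_2 = (1.4142, -2.8284, 3.0000)

1.414 -2.828 3.000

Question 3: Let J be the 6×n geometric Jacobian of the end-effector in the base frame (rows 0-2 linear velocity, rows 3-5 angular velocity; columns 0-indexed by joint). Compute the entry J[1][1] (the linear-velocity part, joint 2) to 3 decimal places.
2.121

axis z_1 = (0.0000,0.0000,1.0000); lever o_n−o_1 = (2.1213,-2.1213,1.0000)
cross product → J_v[:, 1] = (2.1213,2.1213,-0.0000)
J_ω[:, 1] = z_1
entry J[1][1] = 2.1213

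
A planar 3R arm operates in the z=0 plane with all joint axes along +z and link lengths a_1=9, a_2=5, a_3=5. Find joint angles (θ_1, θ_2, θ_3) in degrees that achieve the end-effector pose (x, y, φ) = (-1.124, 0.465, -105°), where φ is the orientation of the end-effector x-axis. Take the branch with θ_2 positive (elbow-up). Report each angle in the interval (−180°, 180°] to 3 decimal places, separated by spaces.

59.995 149.995 45.010

wrist centre = target − a_3·(cos φ, sin φ) = (0.1701, 5.2946)
cos θ_2 = (28.0620−9²−5²)/(2·9·5) = -0.8660; θ_2 = 149.9945° (elbow-up)
β = atan2(5.2946,0.1701) = 88.1599°; ψ = atan2(2.5004,4.6701) = 28.1649°
θ_1 = β − ψ = 59.9950°
θ_3 = φ − θ_1 − θ_2 = 45.0105° (wrapped to (-180°,180°])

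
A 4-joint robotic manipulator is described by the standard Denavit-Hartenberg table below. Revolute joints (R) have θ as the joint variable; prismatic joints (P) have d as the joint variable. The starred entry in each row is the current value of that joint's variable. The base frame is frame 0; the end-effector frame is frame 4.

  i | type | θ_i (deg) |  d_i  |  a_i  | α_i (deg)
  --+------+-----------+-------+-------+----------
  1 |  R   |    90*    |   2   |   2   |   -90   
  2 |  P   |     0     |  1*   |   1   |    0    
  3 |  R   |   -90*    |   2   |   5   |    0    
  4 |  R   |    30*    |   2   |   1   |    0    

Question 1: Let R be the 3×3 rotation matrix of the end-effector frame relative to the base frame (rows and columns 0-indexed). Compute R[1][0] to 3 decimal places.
End-effector x-axis (col 0 of R) = (0.0000,0.5000,0.8660)
R[1][0] = 0.5000

0.500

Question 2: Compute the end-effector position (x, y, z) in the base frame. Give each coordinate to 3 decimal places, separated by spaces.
after link 1: o_1 = (0.0000, 2.0000, 2.0000)
after link 2: o_2 = (-1.0000, 3.0000, 2.0000)
after link 3: o_3 = (-3.0000, 3.0000, 7.0000)
after link 4: o_4 = (-5.0000, 3.5000, 7.8660)

-5.000 3.500 7.866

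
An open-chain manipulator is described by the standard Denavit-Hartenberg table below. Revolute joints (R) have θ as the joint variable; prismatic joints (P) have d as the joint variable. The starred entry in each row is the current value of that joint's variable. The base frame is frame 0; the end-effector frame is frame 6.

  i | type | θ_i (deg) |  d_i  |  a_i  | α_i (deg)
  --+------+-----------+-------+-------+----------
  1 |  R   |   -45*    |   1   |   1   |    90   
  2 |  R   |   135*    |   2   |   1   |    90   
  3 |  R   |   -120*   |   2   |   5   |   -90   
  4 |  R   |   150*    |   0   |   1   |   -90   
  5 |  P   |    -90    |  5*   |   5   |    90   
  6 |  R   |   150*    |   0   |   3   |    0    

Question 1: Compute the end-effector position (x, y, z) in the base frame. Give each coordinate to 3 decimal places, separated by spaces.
after link 1: o_1 = (0.7071, -0.7071, 1.0000)
after link 2: o_2 = (-1.2071, -1.6213, 1.7071)
after link 3: o_3 = (4.1048, -0.8095, 1.3536)
after link 4: o_4 = (3.1079, -0.8733, 1.3062)
after link 5: o_5 = (2.7198, -0.0114, 8.3138)
after link 6: o_6 = (2.9289, -2.9763, 7.9065)

2.929 -2.976 7.907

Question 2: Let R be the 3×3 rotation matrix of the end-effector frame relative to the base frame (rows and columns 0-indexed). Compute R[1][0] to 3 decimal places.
End-effector x-axis (col 0 of R) = (0.0697,-0.9883,-0.1358)
R[1][0] = -0.9883

-0.988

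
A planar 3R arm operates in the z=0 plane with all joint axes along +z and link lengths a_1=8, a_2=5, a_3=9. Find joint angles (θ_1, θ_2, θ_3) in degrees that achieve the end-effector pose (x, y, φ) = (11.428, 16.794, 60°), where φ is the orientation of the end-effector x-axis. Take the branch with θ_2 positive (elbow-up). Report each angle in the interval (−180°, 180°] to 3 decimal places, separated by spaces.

29.998 60.006 -30.004

wrist centre = target − a_3·(cos φ, sin φ) = (6.9280, 8.9998)
cos θ_2 = (128.9931−8²−5²)/(2·8·5) = 0.4999; θ_2 = 60.0057° (elbow-up)
β = atan2(8.9998,6.9280) = 52.4110°; ψ = atan2(4.3304,10.4996) = 22.4129°
θ_1 = β − ψ = 29.9981°
θ_3 = φ − θ_1 − θ_2 = -30.0038° (wrapped to (-180°,180°])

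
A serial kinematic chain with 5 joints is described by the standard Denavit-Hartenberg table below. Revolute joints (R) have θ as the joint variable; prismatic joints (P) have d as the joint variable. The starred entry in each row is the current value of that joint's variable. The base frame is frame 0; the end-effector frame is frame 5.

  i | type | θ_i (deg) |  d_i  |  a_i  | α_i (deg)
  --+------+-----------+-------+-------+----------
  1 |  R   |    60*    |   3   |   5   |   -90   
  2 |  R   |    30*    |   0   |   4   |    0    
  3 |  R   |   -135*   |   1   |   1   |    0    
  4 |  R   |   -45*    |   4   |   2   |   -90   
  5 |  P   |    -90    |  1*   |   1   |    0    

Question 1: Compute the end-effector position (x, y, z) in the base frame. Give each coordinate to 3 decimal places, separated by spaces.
after link 1: o_1 = (2.5000, 4.3301, 3.0000)
after link 2: o_2 = (4.2321, 7.3301, 1.0000)
after link 3: o_3 = (3.2366, 7.6060, 1.9659)
after link 4: o_4 = (-1.0935, 8.1060, 2.9659)
after link 5: o_5 = (-1.7095, 9.0390, 3.8320)

-1.710 9.039 3.832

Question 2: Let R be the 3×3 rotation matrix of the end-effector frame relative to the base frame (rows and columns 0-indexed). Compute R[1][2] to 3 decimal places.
0.433

End-effector z-axis (col 2 of R) = (0.2500,0.4330,0.8660)
R[1][2] = 0.4330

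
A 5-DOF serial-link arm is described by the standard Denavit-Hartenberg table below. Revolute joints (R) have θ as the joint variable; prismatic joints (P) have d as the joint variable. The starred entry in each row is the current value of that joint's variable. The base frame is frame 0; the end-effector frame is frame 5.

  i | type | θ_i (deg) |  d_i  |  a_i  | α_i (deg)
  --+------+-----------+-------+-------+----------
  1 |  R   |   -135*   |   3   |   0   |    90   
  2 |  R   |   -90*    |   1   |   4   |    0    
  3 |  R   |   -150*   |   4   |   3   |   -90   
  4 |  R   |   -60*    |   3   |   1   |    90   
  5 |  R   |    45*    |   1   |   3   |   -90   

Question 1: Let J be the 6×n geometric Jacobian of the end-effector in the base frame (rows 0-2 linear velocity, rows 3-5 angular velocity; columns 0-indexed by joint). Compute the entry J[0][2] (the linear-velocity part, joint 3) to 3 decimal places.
axis z_2 = (-0.7071,0.7071,0.0000); lever o_n−o_2 = (-0.6510,9.5358,0.6390)
cross product → J_v[:, 2] = (0.4518,0.4518,-6.2825)
J_ω[:, 2] = z_2
entry J[0][2] = 0.4518

0.452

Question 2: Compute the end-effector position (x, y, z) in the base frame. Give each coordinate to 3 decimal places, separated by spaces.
after link 1: o_1 = (0.0000, 0.0000, 3.0000)
after link 2: o_2 = (-0.7071, 0.7071, -1.0000)
after link 3: o_3 = (-2.4749, 4.5962, 1.5981)
after link 4: o_4 = (-1.0734, 7.2225, 0.5311)
after link 5: o_5 = (-1.3581, 10.2429, -0.3610)

-1.358 10.243 -0.361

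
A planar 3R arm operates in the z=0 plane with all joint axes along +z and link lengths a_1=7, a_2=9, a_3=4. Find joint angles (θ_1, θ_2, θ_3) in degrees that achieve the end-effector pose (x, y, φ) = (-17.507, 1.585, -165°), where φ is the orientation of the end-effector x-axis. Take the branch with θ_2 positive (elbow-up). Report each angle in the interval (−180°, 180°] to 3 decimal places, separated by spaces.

135.002 59.997 0.001

wrist centre = target − a_3·(cos φ, sin φ) = (-13.6433, 2.6203)
cos θ_2 = (193.0054−7²−9²)/(2·7·9) = 0.5000; θ_2 = 59.9972° (elbow-up)
β = atan2(2.6203,-13.6433) = 169.1284°; ψ = atan2(7.7940,11.5004) = 34.1262°
θ_1 = β − ψ = 135.0022°
θ_3 = φ − θ_1 − θ_2 = 0.0006° (wrapped to (-180°,180°])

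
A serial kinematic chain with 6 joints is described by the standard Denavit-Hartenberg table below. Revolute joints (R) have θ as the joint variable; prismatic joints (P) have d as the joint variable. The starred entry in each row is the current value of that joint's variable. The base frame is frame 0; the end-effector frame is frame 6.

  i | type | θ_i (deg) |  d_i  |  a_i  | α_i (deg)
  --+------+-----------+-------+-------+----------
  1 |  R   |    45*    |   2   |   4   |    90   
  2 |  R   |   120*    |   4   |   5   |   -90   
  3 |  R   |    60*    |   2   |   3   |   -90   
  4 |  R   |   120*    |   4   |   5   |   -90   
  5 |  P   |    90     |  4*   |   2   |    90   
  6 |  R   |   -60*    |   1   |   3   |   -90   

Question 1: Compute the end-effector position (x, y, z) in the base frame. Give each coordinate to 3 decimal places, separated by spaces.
6.351 -0.439 6.677

after link 1: o_1 = (2.8284, 2.8284, 2.0000)
after link 2: o_2 = (3.8891, -1.7678, 6.3301)
after link 3: o_3 = (0.2969, -1.6857, 6.6292)
after link 4: o_4 = (4.7319, 2.5159, 4.7117)
after link 5: o_5 = (6.3356, -1.5373, 3.7117)
after link 6: o_6 = (6.3515, -0.4388, 6.6770)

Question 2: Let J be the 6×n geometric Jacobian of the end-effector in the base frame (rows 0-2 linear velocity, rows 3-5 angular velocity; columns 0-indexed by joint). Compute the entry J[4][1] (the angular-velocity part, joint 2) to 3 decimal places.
axis z_1 = (0.7071,-0.7071,0.0000); lever o_n−o_1 = (3.5231,-3.2672,4.6770)
cross product → J_v[:, 1] = (-3.3071,-3.3071,0.1809)
J_ω[:, 1] = z_1
entry J[4][1] = -0.7071

-0.707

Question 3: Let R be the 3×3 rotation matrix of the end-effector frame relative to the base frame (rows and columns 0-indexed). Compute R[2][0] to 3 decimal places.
0.916

End-effector x-axis (col 0 of R) = (-0.3030,0.2620,0.9163)
R[2][0] = 0.9163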